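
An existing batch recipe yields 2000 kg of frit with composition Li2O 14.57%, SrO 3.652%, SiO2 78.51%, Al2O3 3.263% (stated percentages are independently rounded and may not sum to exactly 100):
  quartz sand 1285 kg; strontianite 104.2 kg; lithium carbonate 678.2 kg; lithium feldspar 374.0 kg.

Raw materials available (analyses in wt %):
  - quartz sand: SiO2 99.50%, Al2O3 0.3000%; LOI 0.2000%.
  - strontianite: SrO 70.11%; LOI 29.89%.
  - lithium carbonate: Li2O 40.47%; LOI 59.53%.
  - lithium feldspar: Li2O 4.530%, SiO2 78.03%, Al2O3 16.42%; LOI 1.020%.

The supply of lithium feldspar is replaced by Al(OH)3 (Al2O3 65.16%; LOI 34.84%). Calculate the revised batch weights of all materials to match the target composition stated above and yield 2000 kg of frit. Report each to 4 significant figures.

Revised batch per 2000 kg frit:
  quartz sand: 1578 kg
  strontianite: 104.2 kg
  lithium carbonate: 720.0 kg
  Al(OH)3: 92.89 kg
Total batch = 2495 kg; LOI loss = 495.3 kg

Intermediates appear, rounded to 4 significant figures, within the worked lines — all arithmetic keeps full float precision end to end; every reported number takes exactly one rounding; all derived quantities (totals, ignition loss, the yield, four oxide percentages, net glass mass) are recomputed using the weight values at 2000 kg of glass at exact precision, as written in question or answer.
Target oxide masses per 2000 kg frit:
  Li2O: 14.57% × 2000 = 291.4 kg
  SrO: 3.652% × 2000 = 73.04 kg
  SiO2: 78.51% × 2000 = 1570 kg
  Al2O3: 3.263% × 2000 = 65.26 kg
Oxide-by-oxide audit working from each reported weight, for the quoted basis mass (oxide sums agree with the targets within answer rounding):
  Li2O: 720.0·0.4047 = 291.4 kg (target 291.4 kg)
  SrO: 104.2·0.7011 = 73.05 kg (target 73.04 kg)
  SiO2: 1578·0.9950 = 1570 kg (target 1570 kg)
  Al2O3: 1578·0.003000 + 92.89·0.6516 = 65.26 kg (target 65.26 kg)
Glass-mass closure: Σ batch − LOI loss = 2000 kg (the Σ of target masses is 2000 kg; basis as stated: 2000 kg — gaps are rounding artifacts).
Total batch = Σ batch = 2495 kg; loss to ignition Σ batch·LOI = 495.3 kg; glass ÷ batch gives a yield of 80.15%.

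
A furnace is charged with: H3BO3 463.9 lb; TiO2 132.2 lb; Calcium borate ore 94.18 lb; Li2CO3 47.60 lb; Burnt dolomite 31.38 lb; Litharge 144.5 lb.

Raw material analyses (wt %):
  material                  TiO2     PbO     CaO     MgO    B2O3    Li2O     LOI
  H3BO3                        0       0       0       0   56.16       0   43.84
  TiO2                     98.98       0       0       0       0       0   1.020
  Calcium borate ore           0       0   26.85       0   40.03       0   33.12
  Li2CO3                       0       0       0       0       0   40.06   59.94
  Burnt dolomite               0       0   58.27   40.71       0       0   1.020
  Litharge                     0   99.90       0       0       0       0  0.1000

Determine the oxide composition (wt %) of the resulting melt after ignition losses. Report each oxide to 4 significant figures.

Intermediates appear rounded to 4 significant digits across the worked steps; exact precision is held from start to finish; exactly one rounding lands on every reported figure — derived quantities (glass mass, the six compositions, totals, the yield, ignition loss) are computed at exact precision from the batch weights on 648.8 lb of glass, as given in either problem or answer.
Oxide-by-oxide delivered mass:
  TiO2: 132.2·0.9898 = 130.9 lb
  PbO: 144.5·0.9990 = 144.4 lb
  CaO: 94.18·0.2685 + 31.38·0.5827 = 43.57 lb
  MgO: 31.38·0.4071 = 12.77 lb
  B2O3: 463.9·0.5616 + 94.18·0.4003 = 298.2 lb
  Li2O: 47.60·0.4006 = 19.07 lb
LOI: 463.9·0.4384 + 132.2·0.01020 + 94.18·0.3312 + 47.60·0.5994 + 31.38·0.01020 + 144.5·0.001000 = 264.9 lb
Net of LOI, the glass mass = 913.8 − 264.9 = 648.8 lb (consistent with Σ oxide mass)
wt % = 100 × oxide mass / glass mass

Glass mass = 648.8 lb (batch 913.8 − LOI 264.9).
Composition: TiO2 20.17%, PbO 22.25%, CaO 6.715%, MgO 1.969%, B2O3 45.96%, Li2O 2.939%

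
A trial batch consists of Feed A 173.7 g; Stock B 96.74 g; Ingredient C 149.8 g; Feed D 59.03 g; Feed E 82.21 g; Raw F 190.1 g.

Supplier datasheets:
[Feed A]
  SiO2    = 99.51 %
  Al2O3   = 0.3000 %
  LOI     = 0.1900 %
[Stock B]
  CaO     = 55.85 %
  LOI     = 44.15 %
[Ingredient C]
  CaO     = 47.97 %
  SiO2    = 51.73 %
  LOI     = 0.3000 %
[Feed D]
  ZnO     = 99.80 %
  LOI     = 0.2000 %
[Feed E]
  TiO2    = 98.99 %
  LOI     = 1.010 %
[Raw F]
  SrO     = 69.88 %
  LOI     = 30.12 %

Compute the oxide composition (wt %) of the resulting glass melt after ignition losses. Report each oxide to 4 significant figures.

Full float precision is held in every operation; intermediates are shown, rounded to four significant digits, when written out. Exactly one rounding lands on each reported figure. All derived quantities (ignition loss, the yield, glass mass, totals, six oxide percentages) are recomputed using the weight values per 649.9 g of glass at full precision, exactly as shown in problem or answer.
Per-oxide mass from batch:
  SrO: 190.1·0.6988 = 132.8 g
  CaO: 96.74·0.5585 + 149.8·0.4797 = 125.9 g
  TiO2: 82.21·0.9899 = 81.38 g
  SiO2: 173.7·0.9951 + 149.8·0.5173 = 250.3 g
  Al2O3: 173.7·0.003000 = 0.5211 g
  ZnO: 59.03·0.9980 = 58.91 g
LOI: 173.7·0.001900 + 96.74·0.4415 + 149.8·0.003000 + 59.03·0.002000 + 82.21·0.01010 + 190.1·0.3012 = 101.7 g
Glass = total batch minus LOI = 751.6 − 101.7 = 649.9 g (= Σ oxide masses)
each oxide over glass, ×100, is wt %

Glass mass = 649.9 g (batch 751.6 − LOI 101.7).
Composition: SrO 20.44%, CaO 19.37%, TiO2 12.52%, SiO2 38.52%, Al2O3 0.08018%, ZnO 9.065%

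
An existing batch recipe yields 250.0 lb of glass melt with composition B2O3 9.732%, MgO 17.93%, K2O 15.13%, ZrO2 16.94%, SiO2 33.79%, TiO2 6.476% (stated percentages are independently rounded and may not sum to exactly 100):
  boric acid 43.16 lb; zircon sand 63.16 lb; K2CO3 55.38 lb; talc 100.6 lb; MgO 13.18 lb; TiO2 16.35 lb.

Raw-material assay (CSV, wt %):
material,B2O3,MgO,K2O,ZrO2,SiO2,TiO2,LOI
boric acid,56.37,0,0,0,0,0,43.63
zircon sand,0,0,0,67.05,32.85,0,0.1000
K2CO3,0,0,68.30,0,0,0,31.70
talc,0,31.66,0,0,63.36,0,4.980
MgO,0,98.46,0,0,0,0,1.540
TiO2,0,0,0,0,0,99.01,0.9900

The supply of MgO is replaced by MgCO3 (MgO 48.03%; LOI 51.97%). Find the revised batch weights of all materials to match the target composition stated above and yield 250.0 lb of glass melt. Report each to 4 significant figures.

Every computation maintains full float precision all the way through — intermediates are displayed rounded to 4 significant digits in the printout — each reported figure receives exactly one rounding — all derived quantities (yield, six oxide percentages, the totals, ignition loss, glass mass) are computed starting from the weights at 250.0 lb of glass at full precision precisely as stated by question or answer.
Oxide mass targets, per 250.0 lb glass melt:
  B2O3: 9.732% × 250.0 = 24.33 lb
  MgO: 17.93% × 250.0 = 44.82 lb
  K2O: 15.13% × 250.0 = 37.83 lb
  ZrO2: 16.94% × 250.0 = 42.35 lb
  SiO2: 33.79% × 250.0 = 84.48 lb
  TiO2: 6.476% × 250.0 = 16.19 lb
A balance pass over the oxides, with the batch weights as given, per the basis as stated (each sum matches its target mass given rounding of the digits):
  B2O3: 43.16·0.5637 = 24.33 lb (target 24.33 lb)
  MgO: 100.6·0.3166 + 27.03·0.4803 = 44.83 lb (target 44.82 lb)
  K2O: 55.38·0.6830 = 37.82 lb (target 37.83 lb)
  ZrO2: 63.16·0.6705 = 42.35 lb (target 42.35 lb)
  SiO2: 63.16·0.3285 + 100.6·0.6336 = 84.49 lb (target 84.48 lb)
  TiO2: 16.35·0.9901 = 16.19 lb (target 16.19 lb)
Consistency of the glass mass: total batch − LOI = 250.0 lb (oxide target masses add up to 250.0 lb; the stated basis being 250.0 lb — any gap is answer rounding).
Batch total: Σ batch = 305.7 lb; LOI loss = Σ batch·LOI = 55.67 lb; yield: glass divided by total = 81.79%.

Revised batch per 250.0 lb glass melt:
  boric acid: 43.16 lb
  zircon sand: 63.16 lb
  K2CO3: 55.38 lb
  talc: 100.6 lb
  MgCO3: 27.03 lb
  TiO2: 16.35 lb
Total batch = 305.7 lb; LOI loss = 55.67 lb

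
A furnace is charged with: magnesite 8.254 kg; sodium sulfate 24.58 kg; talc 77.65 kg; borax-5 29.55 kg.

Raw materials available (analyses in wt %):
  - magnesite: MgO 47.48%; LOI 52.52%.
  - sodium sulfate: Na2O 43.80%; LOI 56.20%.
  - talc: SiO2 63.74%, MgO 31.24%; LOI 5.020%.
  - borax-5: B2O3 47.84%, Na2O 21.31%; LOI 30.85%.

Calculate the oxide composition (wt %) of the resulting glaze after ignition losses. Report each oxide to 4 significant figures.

Values along the way are displayed (rounded to 4 significant figures) on the page — each numeric step carries full float precision in every operation. Each reported number is rounded a single time — the derived quantities, including net glass mass, ignition loss, totals, the four compositions, yield, are recomputed using the weight values at 108.9 kg of glass at full precision precisely as stated by either problem or answer.
Oxide-by-oxide delivered mass:
  B2O3: 29.55·0.4784 = 14.14 kg
  SiO2: 77.65·0.6374 = 49.49 kg
  MgO: 8.254·0.4748 + 77.65·0.3124 = 28.18 kg
  Na2O: 24.58·0.4380 + 29.55·0.2131 = 17.06 kg
LOI: 8.254·0.5252 + 24.58·0.5620 + 77.65·0.05020 + 29.55·0.3085 = 31.16 kg
Resulting glass, batch − LOI: 140.0 − 31.16 = 108.9 kg (matching Σ of the oxides)
percent by weight: oxide/glass ×100

Glass mass = 108.9 kg (batch 140.0 − LOI 31.16).
Composition: B2O3 12.98%, SiO2 45.46%, MgO 25.88%, Na2O 15.67%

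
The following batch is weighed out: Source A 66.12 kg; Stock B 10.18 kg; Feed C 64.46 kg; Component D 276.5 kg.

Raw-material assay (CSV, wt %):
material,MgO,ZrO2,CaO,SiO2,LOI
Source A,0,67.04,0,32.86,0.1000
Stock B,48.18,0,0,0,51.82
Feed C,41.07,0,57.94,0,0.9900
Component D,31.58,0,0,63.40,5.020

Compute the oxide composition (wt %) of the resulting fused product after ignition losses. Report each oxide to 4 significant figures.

Glass mass = 397.4 kg (batch 417.3 − LOI 19.86).
Composition: MgO 29.87%, ZrO2 11.15%, CaO 9.398%, SiO2 49.58%

Intermediates are printed (rounded to four significant figures) across the worked steps. All internal work holds exact precision from first step to last — every reported result is rounded exactly once — the derived quantities (yield, four oxide percentages, LOI, the totals, net glass mass) are recomputed at exact precision from the weighed amounts at 397.4 kg of glass as written in either problem or answer.
What the batch supplies per oxide:
  MgO: 10.18·0.4818 + 64.46·0.4107 + 276.5·0.3158 = 118.7 kg
  ZrO2: 66.12·0.6704 = 44.33 kg
  CaO: 64.46·0.5794 = 37.35 kg
  SiO2: 66.12·0.3286 + 276.5·0.6340 = 197.0 kg
LOI: 66.12·0.001000 + 10.18·0.5182 + 64.46·0.009900 + 276.5·0.05020 = 19.86 kg
Resulting glass, batch − LOI: 417.3 − 19.86 = 397.4 kg (equal to the oxide-mass sum)
wt % = 100 × oxide mass / glass mass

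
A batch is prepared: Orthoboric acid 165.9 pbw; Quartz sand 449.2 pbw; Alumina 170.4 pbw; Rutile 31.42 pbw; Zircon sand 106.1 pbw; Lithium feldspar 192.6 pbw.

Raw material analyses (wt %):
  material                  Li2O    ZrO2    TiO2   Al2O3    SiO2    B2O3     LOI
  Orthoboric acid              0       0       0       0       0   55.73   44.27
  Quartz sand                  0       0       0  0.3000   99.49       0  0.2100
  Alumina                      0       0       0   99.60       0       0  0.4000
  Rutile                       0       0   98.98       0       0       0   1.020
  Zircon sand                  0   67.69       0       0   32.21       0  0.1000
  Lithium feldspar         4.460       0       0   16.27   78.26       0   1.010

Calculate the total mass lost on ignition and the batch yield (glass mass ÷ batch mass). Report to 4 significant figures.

LOI loss = 77.44 pbw; glass = 1038 pbw; yield = 93.06%

Rounding to 4 significant figures applies to every in-between result as shown; each numeric step maintains full float precision in every operation — each reported number sees exactly one rounding; derived quantities (glass mass, the yield, the totals, six oxide percentages, ignition loss) are computed starting from the weights for 1038 pbw of glass at exact precision as written in the problem or answer text.
Per-material ignition loss:
  Orthoboric acid: 165.9 × 0.4427 = 73.44 pbw
  Quartz sand: 449.2 × 0.002100 = 0.9433 pbw
  Alumina: 170.4 × 0.004000 = 0.6816 pbw
  Rutile: 31.42 × 0.01020 = 0.3205 pbw
  Zircon sand: 106.1 × 0.001000 = 0.1061 pbw
  Lithium feldspar: 192.6 × 0.01010 = 1.945 pbw
Total LOI = 77.44 pbw
Glass = batch − LOI = 1116 − 77.44 = 1038 pbw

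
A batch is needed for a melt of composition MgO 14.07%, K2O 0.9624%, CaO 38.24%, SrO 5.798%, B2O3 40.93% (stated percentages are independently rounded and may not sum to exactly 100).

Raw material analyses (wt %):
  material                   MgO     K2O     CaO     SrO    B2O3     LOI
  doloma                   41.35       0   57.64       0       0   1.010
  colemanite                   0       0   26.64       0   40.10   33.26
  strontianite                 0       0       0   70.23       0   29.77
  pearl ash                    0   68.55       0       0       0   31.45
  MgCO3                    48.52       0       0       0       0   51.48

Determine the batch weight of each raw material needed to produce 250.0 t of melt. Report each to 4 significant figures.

Batch per 250.0 t melt:
  doloma: 47.92 t
  colemanite: 255.2 t
  strontianite: 20.64 t
  pearl ash: 3.510 t
  MgCO3: 31.66 t
Total batch = 358.9 t; LOI loss = 108.9 t; yield = 69.66%

In-progress results appear (rounded to 4 significant digits) alongside each step; all arithmetic keeps full float precision throughout. Each reported number carries a single rounding; derived quantities (the totals, net glass mass, the five compositions, yield, ignition loss) are carried from the batch weights for 250.0 t of glass in full float precision, as written in either problem or answer.
Oxide mass targets, per 250.0 t melt:
  MgO: 14.07% × 250.0 = 35.17 t
  K2O: 0.9624% × 250.0 = 2.406 t
  CaO: 38.24% × 250.0 = 95.60 t
  SrO: 5.798% × 250.0 = 14.50 t
  B2O3: 40.93% × 250.0 = 102.3 t
Oxide-by-oxide audit on the weights just shown, under the basis named above (every target is met by its sum once rounding is allowed for):
  MgO: 47.92·0.4135 + 31.66·0.4852 = 35.18 t (target 35.17 t)
  K2O: 3.510·0.6855 = 2.406 t (target 2.406 t)
  CaO: 47.92·0.5764 + 255.2·0.2664 = 95.61 t (target 95.60 t)
  SrO: 20.64·0.7023 = 14.50 t (target 14.50 t)
  B2O3: 255.2·0.4010 = 102.3 t (target 102.3 t)
Consistency of the glass mass: whole batch net of LOI = 250.0 t (targets for the oxides total 250.0 t; the stated basis being 250.0 t — any gap is answer rounding).
Summing the batch: Σ batch = 358.9 t; ignition loss, Σ(batch × LOI) = 108.9 t; yield, glass over the total, = 69.66%.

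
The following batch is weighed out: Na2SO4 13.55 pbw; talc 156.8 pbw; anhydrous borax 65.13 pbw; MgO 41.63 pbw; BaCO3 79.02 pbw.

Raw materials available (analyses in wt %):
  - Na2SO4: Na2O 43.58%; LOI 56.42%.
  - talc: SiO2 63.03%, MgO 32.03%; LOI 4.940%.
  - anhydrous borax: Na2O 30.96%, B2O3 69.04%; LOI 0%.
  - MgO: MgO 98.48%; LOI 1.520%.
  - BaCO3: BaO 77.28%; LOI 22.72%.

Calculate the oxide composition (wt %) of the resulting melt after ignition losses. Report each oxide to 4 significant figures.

Glass mass = 322.2 pbw (batch 356.1 − LOI 33.98).
Composition: SiO2 30.68%, Na2O 8.092%, MgO 28.32%, B2O3 13.96%, BaO 18.96%

Intermediates appear (rounded to four significant figures) in the working; the working math runs at full precision all the way through; every reported result carries a single rounding; the derived quantities (the totals, glass mass, the yield, LOI, five oxide percentages) are computed from the weighed amounts per 322.2 pbw of glass at full float precision as set out in either problem or answer.
Oxide masses out of the charge:
  SiO2: 156.8·0.6303 = 98.83 pbw
  Na2O: 13.55·0.4358 + 65.13·0.3096 = 26.07 pbw
  MgO: 156.8·0.3203 + 41.63·0.9848 = 91.22 pbw
  B2O3: 65.13·0.6904 = 44.97 pbw
  BaO: 79.02·0.7728 = 61.07 pbw
LOI: 13.55·0.5642 + 156.8·0.04940 + 41.63·0.01520 + 79.02·0.2272 = 33.98 pbw
Glass = total batch minus LOI = 356.1 − 33.98 = 322.2 pbw (matching Σ of the oxides)
each oxide over glass, ×100, is wt %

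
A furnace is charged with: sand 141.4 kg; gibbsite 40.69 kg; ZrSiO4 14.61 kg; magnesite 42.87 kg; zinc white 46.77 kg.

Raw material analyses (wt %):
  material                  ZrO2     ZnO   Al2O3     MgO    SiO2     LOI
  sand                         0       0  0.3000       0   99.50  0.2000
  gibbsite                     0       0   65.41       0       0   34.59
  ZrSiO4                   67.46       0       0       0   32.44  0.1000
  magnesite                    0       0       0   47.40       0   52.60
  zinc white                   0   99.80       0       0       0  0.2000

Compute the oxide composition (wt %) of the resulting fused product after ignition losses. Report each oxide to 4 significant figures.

Glass mass = 249.3 kg (batch 286.3 − LOI 37.02).
Composition: ZrO2 3.953%, ZnO 18.72%, Al2O3 10.85%, MgO 8.150%, SiO2 58.33%

All internal work carries full precision from first step to last; working values are shown rounded to 4 significant figures alongside each step. A single rounding completes every reported figure; derived quantities (the five compositions, glass mass, LOI, totals, yield) are re-derived using the weight values per 249.3 kg of glass at exact precision, as written in the question or the answer.
What the batch supplies per oxide:
  ZrO2: 14.61·0.6746 = 9.856 kg
  ZnO: 46.77·0.9980 = 46.68 kg
  Al2O3: 141.4·0.003000 + 40.69·0.6541 = 27.04 kg
  MgO: 42.87·0.4740 = 20.32 kg
  SiO2: 141.4·0.9950 + 14.61·0.3244 = 145.4 kg
LOI: 141.4·0.002000 + 40.69·0.3459 + 14.61·0.001000 + 42.87·0.5260 + 46.77·0.002000 = 37.02 kg
Resulting glass, batch − LOI: 286.3 − 37.02 = 249.3 kg (= the summed oxide contributions)
percent share: oxide ÷ glass, ×100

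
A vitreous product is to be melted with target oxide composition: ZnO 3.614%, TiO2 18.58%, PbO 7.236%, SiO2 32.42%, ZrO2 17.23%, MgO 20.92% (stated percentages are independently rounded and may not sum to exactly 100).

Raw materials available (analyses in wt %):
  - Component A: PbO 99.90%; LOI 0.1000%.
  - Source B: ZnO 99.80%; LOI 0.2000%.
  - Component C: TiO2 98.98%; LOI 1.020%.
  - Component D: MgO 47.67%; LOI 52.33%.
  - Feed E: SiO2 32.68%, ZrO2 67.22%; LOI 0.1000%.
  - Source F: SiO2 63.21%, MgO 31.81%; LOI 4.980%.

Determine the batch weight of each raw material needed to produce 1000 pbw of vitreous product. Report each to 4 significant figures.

Batch per 1000 pbw vitreous product:
  Component A: 72.43 pbw
  Source B: 36.21 pbw
  Component C: 187.7 pbw
  Component D: 185.0 pbw
  Feed E: 256.3 pbw
  Source F: 380.4 pbw
Total batch = 1118 pbw; LOI loss = 118.1 pbw; yield = 89.44%

Intermediates appear, rounded to 4 significant digits, as written. The working math carries full precision at every stage — each reported value is rounded a single time — the derived quantities (ignition loss, the totals, glass mass, yield, the six compositions) are carried at exact precision from the weighed amounts at 1000 pbw of glass, as quoted within the problem or the answer.
Target masses of each oxide per 1000 pbw vitreous product:
  ZnO: 3.614% × 1000 = 36.14 pbw
  TiO2: 18.58% × 1000 = 185.8 pbw
  PbO: 7.236% × 1000 = 72.36 pbw
  SiO2: 32.42% × 1000 = 324.2 pbw
  ZrO2: 17.23% × 1000 = 172.3 pbw
  MgO: 20.92% × 1000 = 209.2 pbw
Mass-balance tally per oxide given the weights on record, against the basis in use (sum by sum, the targets are met up to rounding of the answer):
  ZnO: 36.21·0.9980 = 36.14 pbw (target 36.14 pbw)
  TiO2: 187.7·0.9898 = 185.8 pbw (target 185.8 pbw)
  PbO: 72.43·0.9990 = 72.36 pbw (target 72.36 pbw)
  SiO2: 256.3·0.3268 + 380.4·0.6321 = 324.2 pbw (target 324.2 pbw)
  ZrO2: 256.3·0.6722 = 172.3 pbw (target 172.3 pbw)
  MgO: 185.0·0.4767 + 380.4·0.3181 = 209.2 pbw (target 209.2 pbw)
Consistency of the glass mass: net batch after ignition = 1000 pbw (oxide target masses add up to 1000 pbw; stated basis 1000 pbw — any gap is answer rounding).
Whole-batch sum: Σ batch = 1118 pbw; the LOI term Σ batch·LOI equals 118.1 pbw; yield, glass over the total, = 89.44%.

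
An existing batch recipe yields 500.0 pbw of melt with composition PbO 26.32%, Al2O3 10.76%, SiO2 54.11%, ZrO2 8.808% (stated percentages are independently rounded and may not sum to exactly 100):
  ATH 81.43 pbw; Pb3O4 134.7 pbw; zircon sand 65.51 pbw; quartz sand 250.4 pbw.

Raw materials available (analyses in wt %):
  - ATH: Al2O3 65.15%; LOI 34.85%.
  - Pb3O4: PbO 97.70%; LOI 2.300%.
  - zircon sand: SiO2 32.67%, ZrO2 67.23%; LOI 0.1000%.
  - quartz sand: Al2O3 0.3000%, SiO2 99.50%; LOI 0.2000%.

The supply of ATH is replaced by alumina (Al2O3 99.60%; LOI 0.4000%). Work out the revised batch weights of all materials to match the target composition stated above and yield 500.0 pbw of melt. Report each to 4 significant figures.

Revised batch per 500.0 pbw melt:
  alumina: 53.26 pbw
  Pb3O4: 134.7 pbw
  zircon sand: 65.51 pbw
  quartz sand: 250.4 pbw
Total batch = 503.9 pbw; LOI loss = 3.877 pbw

Values along the way appear rounded to four significant digits across the worked steps. The whole derivation maintains full precision end to end; each reported result includes exactly one rounding; derived quantities (the totals, the yield, four oxide percentages, glass mass, ignition loss) are carried at full float precision from the batch weights for 500.0 pbw of glass exactly as shown in problem or answer.
Per-oxide target masses for 500.0 pbw melt:
  PbO: 26.32% × 500.0 = 131.6 pbw
  Al2O3: 10.76% × 500.0 = 53.80 pbw
  SiO2: 54.11% × 500.0 = 270.6 pbw
  ZrO2: 8.808% × 500.0 = 44.04 pbw
Balance tally, oxide-wise, using the reported weights, relative to the basis at hand (each sum matches its target mass within answer rounding):
  PbO: 134.7·0.9770 = 131.6 pbw (target 131.6 pbw)
  Al2O3: 53.26·0.9960 + 250.4·0.003000 = 53.80 pbw (target 53.80 pbw)
  SiO2: 65.51·0.3267 + 250.4·0.9950 = 270.6 pbw (target 270.6 pbw)
  ZrO2: 65.51·0.6723 = 44.04 pbw (target 44.04 pbw)
Mass balance on the glass: net batch after ignition = 500.0 pbw (targets for the oxides total 500.0 pbw; the stated basis being 500.0 pbw — deltas are rounding alone).
Adding the batch up: Σ batch = 503.9 pbw; ignition loss, Σ(batch × LOI) = 3.877 pbw; as yield: glass ÷ batch → 99.23%.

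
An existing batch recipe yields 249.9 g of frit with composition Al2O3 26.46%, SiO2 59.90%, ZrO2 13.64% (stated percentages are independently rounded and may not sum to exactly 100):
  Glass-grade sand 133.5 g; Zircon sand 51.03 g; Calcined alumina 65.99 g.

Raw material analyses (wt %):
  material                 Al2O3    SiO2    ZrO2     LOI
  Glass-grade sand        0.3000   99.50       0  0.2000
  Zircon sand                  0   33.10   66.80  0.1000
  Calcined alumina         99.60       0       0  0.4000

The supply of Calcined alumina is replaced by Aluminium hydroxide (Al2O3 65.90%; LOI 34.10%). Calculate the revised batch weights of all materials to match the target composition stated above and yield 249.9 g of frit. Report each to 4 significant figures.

Revised batch per 249.9 g frit:
  Glass-grade sand: 133.5 g
  Zircon sand: 51.03 g
  Aluminium hydroxide: 99.73 g
Total batch = 284.3 g; LOI loss = 34.33 g

Each numeric step maintains full precision from start to finish — values along the way are printed with 4-significant-figure rounding in the working — exactly one rounding lands on every reported figure — the derived quantities, which include yield, the totals, three oxide percentages, LOI, glass mass, are carried in full precision, as written in the question or the answer, using the weight values per 249.9 g of glass.
The oxide mass targets at 249.9 g frit:
  Al2O3: 26.46% × 249.9 = 66.12 g
  SiO2: 59.90% × 249.9 = 149.7 g
  ZrO2: 13.64% × 249.9 = 34.09 g
Sums-versus-targets review per the reported batch figures, against the basis in use (sums match the target masses inside rounding margins):
  Al2O3: 133.5·0.003000 + 99.73·0.6590 = 66.12 g (target 66.12 g)
  SiO2: 133.5·0.9950 + 51.03·0.3310 = 149.7 g (target 149.7 g)
  ZrO2: 51.03·0.6680 = 34.09 g (target 34.09 g)
Glass mass check: net batch after ignition = 249.9 g (summing oxide targets gives 249.9 g; basis as stated: 249.9 g — any gap is answer rounding).
Adding the batch up: Σ batch = 284.3 g; loss to ignition Σ batch·LOI = 34.33 g; yield: glass divided by total = 87.92%.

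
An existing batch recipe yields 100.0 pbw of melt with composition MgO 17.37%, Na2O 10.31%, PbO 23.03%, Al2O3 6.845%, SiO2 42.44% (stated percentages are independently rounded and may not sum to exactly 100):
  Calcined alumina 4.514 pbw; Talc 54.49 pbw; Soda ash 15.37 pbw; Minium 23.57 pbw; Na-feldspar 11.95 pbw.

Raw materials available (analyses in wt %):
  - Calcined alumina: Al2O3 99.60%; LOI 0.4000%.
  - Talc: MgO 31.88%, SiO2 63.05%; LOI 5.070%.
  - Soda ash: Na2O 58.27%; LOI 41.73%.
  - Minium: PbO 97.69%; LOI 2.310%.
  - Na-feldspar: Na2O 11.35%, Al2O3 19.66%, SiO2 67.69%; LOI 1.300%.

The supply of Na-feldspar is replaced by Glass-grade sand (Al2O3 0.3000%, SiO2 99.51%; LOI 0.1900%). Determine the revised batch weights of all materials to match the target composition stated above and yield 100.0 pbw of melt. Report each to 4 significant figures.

Each numeric step carries full float precision from first step to last — mid-chain values appear rounded off to 4 significant figures on the page. Exactly one rounding goes into every reported number — the derived quantities, including totals, LOI, the five compositions, yield, glass mass, are computed starting from the weights for 100.0 pbw of glass in exact precision as set out in the problem or answer text.
Oxide-by-oxide targets in 100.0 pbw melt:
  MgO: 17.37% × 100.0 = 17.37 pbw
  Na2O: 10.31% × 100.0 = 10.31 pbw
  PbO: 23.03% × 100.0 = 23.03 pbw
  Al2O3: 6.845% × 100.0 = 6.845 pbw
  SiO2: 42.44% × 100.0 = 42.44 pbw
Balance tally, oxide-wise, given the weights on record, against the basis in use (target by target, the sums agree modulo rounding of the values):
  MgO: 54.49·0.3188 = 17.37 pbw (target 17.37 pbw)
  Na2O: 17.69·0.5827 = 10.31 pbw (target 10.31 pbw)
  PbO: 23.57·0.9769 = 23.03 pbw (target 23.03 pbw)
  Al2O3: 6.848·0.9960 + 8.127·0.003000 = 6.845 pbw (target 6.845 pbw)
  SiO2: 54.49·0.6305 + 8.127·0.9951 = 42.44 pbw (target 42.44 pbw)
Consistency of the glass mass: whole batch net of LOI = 99.99 pbw (oxide target masses add up to 100.0 pbw; basis as stated: 100.0 pbw — any gap is answer rounding).
Batch total: Σ batch = 110.7 pbw; LOI loss = Σ batch·LOI = 10.73 pbw; yield = glass ÷ total batch = 90.31%.

Revised batch per 100.0 pbw melt:
  Calcined alumina: 6.848 pbw
  Talc: 54.49 pbw
  Soda ash: 17.69 pbw
  Minium: 23.57 pbw
  Glass-grade sand: 8.127 pbw
Total batch = 110.7 pbw; LOI loss = 10.73 pbw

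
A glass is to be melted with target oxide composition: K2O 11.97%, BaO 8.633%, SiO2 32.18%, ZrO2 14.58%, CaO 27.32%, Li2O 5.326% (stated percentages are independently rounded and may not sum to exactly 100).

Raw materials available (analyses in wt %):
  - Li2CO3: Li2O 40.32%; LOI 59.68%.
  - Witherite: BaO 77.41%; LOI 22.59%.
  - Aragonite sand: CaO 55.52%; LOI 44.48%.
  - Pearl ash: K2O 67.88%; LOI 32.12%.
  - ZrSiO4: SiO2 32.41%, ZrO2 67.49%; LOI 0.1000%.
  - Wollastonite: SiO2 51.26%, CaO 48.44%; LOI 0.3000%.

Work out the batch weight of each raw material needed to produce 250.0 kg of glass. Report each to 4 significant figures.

Batch per 250.0 kg glass:
  Li2CO3: 33.02 kg
  Witherite: 27.88 kg
  Aragonite sand: 15.88 kg
  Pearl ash: 44.09 kg
  ZrSiO4: 54.01 kg
  Wollastonite: 122.8 kg
Total batch = 297.7 kg; LOI loss = 47.65 kg; yield = 83.99%

Each numeric step runs at full precision through every step. Intermediates are displayed, rounded to 4 significant digits, on the page. A single rounding finalizes each reported number. All derived quantities, including six oxide percentages, ignition loss, the yield, net glass mass, totals, are re-derived from the weighed amounts per 250.0 kg of glass in exact precision, as quoted within question or answer.
Oxide mass targets, per 250.0 kg glass:
  K2O: 11.97% × 250.0 = 29.92 kg
  BaO: 8.633% × 250.0 = 21.58 kg
  SiO2: 32.18% × 250.0 = 80.45 kg
  ZrO2: 14.58% × 250.0 = 36.45 kg
  CaO: 27.32% × 250.0 = 68.30 kg
  Li2O: 5.326% × 250.0 = 13.32 kg
Sums-versus-targets review given the weights on record, at the basis given (oxide sums agree with the targets inside rounding margins):
  K2O: 44.09·0.6788 = 29.93 kg (target 29.92 kg)
  BaO: 27.88·0.7741 = 21.58 kg (target 21.58 kg)
  SiO2: 54.01·0.3241 + 122.8·0.5126 = 80.45 kg (target 80.45 kg)
  ZrO2: 54.01·0.6749 = 36.45 kg (target 36.45 kg)
  CaO: 15.88·0.5552 + 122.8·0.4844 = 68.30 kg (target 68.30 kg)
  Li2O: 33.02·0.4032 = 13.31 kg (target 13.32 kg)
Auditing the glass mass value: net batch after ignition = 250.0 kg (the Σ of target masses is 250.0 kg; the stated basis being 250.0 kg — deltas are rounding alone).
Total batch = Σ batch = 297.7 kg; Σ batch·LOI gives LOI loss = 47.65 kg; glass ÷ batch gives a yield of 83.99%.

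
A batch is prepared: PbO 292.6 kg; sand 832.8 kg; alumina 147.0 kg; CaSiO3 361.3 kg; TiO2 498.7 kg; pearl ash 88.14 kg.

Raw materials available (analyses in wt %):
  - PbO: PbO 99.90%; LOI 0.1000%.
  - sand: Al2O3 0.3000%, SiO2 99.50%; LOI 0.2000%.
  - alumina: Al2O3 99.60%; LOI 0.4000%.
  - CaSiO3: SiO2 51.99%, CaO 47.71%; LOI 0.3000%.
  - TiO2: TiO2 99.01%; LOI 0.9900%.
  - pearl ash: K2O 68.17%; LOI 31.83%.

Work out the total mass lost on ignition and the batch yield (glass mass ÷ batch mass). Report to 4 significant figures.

LOI loss = 36.62 kg; glass = 2184 kg; yield = 98.35%

Full float precision is held from start to finish. Intermediates are shown, rounded to 4 significant figures, on the page. A single rounding finalizes every reported value. All derived quantities, including the totals, six oxide percentages, the yield, glass mass, LOI, are computed using the weight values per 2184 kg of glass at full precision, exactly as printed in the question or the answer.
Ignition loss by material:
  PbO: 292.6 × 0.001000 = 0.2926 kg
  sand: 832.8 × 0.002000 = 1.666 kg
  alumina: 147.0 × 0.004000 = 0.5880 kg
  CaSiO3: 361.3 × 0.003000 = 1.084 kg
  TiO2: 498.7 × 0.009900 = 4.937 kg
  pearl ash: 88.14 × 0.3183 = 28.05 kg
Total LOI = 36.62 kg
Glass = batch − LOI = 2221 − 36.62 = 2184 kg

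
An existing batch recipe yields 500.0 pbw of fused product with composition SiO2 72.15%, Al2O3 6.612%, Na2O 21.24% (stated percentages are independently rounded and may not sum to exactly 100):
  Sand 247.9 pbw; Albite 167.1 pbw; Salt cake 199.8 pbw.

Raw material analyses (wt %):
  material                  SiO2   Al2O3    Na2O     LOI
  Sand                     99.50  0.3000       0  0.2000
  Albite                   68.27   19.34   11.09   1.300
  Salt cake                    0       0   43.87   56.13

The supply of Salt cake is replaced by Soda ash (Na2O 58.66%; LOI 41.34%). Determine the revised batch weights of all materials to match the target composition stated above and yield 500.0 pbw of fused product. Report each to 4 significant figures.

Revised batch per 500.0 pbw fused product:
  Sand: 247.9 pbw
  Albite: 167.1 pbw
  Soda ash: 149.5 pbw
Total batch = 564.5 pbw; LOI loss = 64.47 pbw

Intermediates are shown, with 4-significant-digit rounding, alongside each step — the working math carries full float precision in all steps. Each reported value is rounded just once — derived quantities, which include the three compositions, the yield, totals, ignition loss, net glass mass, are carried in exact precision, exactly as shown in the question or the answer, starting from the weights at 500.0 pbw of glass.
Oxide mass targets, per 500.0 pbw fused product:
  SiO2: 72.15% × 500.0 = 360.8 pbw
  Al2O3: 6.612% × 500.0 = 33.06 pbw
  Na2O: 21.24% × 500.0 = 106.2 pbw
A balance pass over the oxides, from the weights as reported, per the basis as stated (sums match the target masses modulo rounding of the values):
  SiO2: 247.9·0.9950 + 167.1·0.6827 = 360.7 pbw (target 360.8 pbw)
  Al2O3: 247.9·0.003000 + 167.1·0.1934 = 33.06 pbw (target 33.06 pbw)
  Na2O: 167.1·0.1109 + 149.5·0.5866 = 106.2 pbw (target 106.2 pbw)
Glass mass check: net batch after ignition = 500.0 pbw (summing oxide targets gives 500.0 pbw; stated basis 500.0 pbw — deltas are rounding alone).
Summing the batch: Σ batch = 564.5 pbw; Σ batch·LOI gives LOI loss = 64.47 pbw; the yield ratio, glass ÷ batch: 88.58%.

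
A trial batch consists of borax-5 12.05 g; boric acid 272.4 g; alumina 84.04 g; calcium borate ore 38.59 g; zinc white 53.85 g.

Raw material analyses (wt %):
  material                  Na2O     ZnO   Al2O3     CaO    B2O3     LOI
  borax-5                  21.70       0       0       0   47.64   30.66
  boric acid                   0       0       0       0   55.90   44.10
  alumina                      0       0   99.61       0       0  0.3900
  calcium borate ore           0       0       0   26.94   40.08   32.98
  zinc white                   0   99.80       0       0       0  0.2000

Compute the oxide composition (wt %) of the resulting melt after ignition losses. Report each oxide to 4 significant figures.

Glass mass = 323.9 g (batch 460.9 − LOI 137.0).
Composition: Na2O 0.8072%, ZnO 16.59%, Al2O3 25.84%, CaO 3.209%, B2O3 53.55%

Intermediates are printed, rounded to 4 significant figures, at each printed step. Each numeric step keeps full precision at each step; a single rounding finalizes every reported figure; derived quantities (the totals, the five compositions, glass mass, yield, LOI) are carried from the batch weights for 323.9 g of glass at full precision as written in question or answer.
Mass of each oxide from the mix:
  Na2O: 12.05·0.2170 = 2.615 g
  ZnO: 53.85·0.9980 = 53.74 g
  Al2O3: 84.04·0.9961 = 83.71 g
  CaO: 38.59·0.2694 = 10.40 g
  B2O3: 12.05·0.4764 + 272.4·0.5590 + 38.59·0.4008 = 173.5 g
LOI: 12.05·0.3066 + 272.4·0.4410 + 84.04·0.003900 + 38.59·0.3298 + 53.85·0.002000 = 137.0 g
Resulting glass, batch − LOI: 460.9 − 137.0 = 323.9 g (consistent with Σ oxide mass)
percent by weight: oxide/glass ×100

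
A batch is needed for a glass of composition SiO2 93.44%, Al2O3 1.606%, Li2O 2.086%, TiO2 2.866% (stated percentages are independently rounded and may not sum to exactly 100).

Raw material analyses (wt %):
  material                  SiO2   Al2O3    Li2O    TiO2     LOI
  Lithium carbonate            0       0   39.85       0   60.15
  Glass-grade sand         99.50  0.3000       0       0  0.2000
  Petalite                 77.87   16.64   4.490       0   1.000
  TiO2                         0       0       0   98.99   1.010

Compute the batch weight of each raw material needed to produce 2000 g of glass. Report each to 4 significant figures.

Batch per 2000 g glass:
  Lithium carbonate: 86.50 g
  Glass-grade sand: 1752 g
  Petalite: 161.4 g
  TiO2: 57.90 g
Total batch = 2058 g; LOI loss = 57.73 g; yield = 97.19%

Working values are shown, with 4-significant-digit rounding, across the worked steps — each numeric step keeps full float precision through every step. Every reported figure is rounded just once — all derived quantities (four oxide percentages, net glass mass, ignition loss, the totals, the yield) are carried in exact precision using the weight values at 2000 g of glass exactly as printed in the problem or answer text.
Target oxide masses per 2000 g glass:
  SiO2: 93.44% × 2000 = 1869 g
  Al2O3: 1.606% × 2000 = 32.12 g
  Li2O: 2.086% × 2000 = 41.72 g
  TiO2: 2.866% × 2000 = 57.32 g
Checking each oxide sum per the reported batch figures, for the quoted basis mass (summed amounts equal target values given rounding of the digits):
  SiO2: 1752·0.9950 + 161.4·0.7787 = 1869 g (target 1869 g)
  Al2O3: 1752·0.003000 + 161.4·0.1664 = 32.11 g (target 32.12 g)
  Li2O: 86.50·0.3985 + 161.4·0.04490 = 41.72 g (target 41.72 g)
  TiO2: 57.90·0.9899 = 57.32 g (target 57.32 g)
Auditing the glass mass value: batch Σ − ignition loss = 2000 g (targets for the oxides total 2000 g; with the basis standing at 2000 g — rounding explains the deltas).
Adding the batch up: Σ batch = 2058 g; loss to ignition Σ batch·LOI = 57.73 g; yield: glass divided by total = 97.19%.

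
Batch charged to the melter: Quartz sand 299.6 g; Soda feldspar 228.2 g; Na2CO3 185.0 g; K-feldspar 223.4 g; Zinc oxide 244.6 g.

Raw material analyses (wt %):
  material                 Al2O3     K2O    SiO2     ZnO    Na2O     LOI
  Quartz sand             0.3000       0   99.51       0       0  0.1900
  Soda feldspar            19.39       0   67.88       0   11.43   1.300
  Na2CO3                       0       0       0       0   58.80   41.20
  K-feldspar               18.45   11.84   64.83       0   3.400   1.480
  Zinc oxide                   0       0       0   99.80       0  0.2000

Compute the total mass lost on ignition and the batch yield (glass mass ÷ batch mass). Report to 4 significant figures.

Each numeric step holds full float precision all the way through. Intermediates are shown, rounded to four significant digits, when written out. A single rounding yields every reported value; the derived quantities, which include the yield, net glass mass, the five compositions, totals, ignition loss, are recomputed in exact precision, exactly as printed in either problem or answer, using the weight values on 1097 g of glass.
Each material's LOI contribution:
  Quartz sand: 299.6 × 0.001900 = 0.5692 g
  Soda feldspar: 228.2 × 0.01300 = 2.967 g
  Na2CO3: 185.0 × 0.4120 = 76.22 g
  K-feldspar: 223.4 × 0.01480 = 3.306 g
  Zinc oxide: 244.6 × 0.002000 = 0.4892 g
Total LOI = 83.55 g
Glass = batch − LOI = 1181 − 83.55 = 1097 g

LOI loss = 83.55 g; glass = 1097 g; yield = 92.92%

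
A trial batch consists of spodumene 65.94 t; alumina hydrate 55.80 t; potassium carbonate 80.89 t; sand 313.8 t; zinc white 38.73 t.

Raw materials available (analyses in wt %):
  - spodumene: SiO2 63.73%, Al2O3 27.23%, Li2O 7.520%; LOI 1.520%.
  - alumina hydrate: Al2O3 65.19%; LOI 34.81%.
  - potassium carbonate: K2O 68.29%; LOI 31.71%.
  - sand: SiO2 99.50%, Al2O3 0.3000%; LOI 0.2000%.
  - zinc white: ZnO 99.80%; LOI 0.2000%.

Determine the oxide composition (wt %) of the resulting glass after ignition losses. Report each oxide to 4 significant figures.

Full precision is carried at all times; intermediates appear with 4-significant-digit rounding alongside each step. Every reported number is rounded exactly once; derived quantities (the totals, the yield, glass mass, five oxide percentages, ignition loss) are computed from the batch weights for 508.4 t of glass at full precision as written in the problem or the answer.
Oxide masses out of the charge:
  K2O: 80.89·0.6829 = 55.24 t
  ZnO: 38.73·0.9980 = 38.65 t
  SiO2: 65.94·0.6373 + 313.8·0.9950 = 354.3 t
  Al2O3: 65.94·0.2723 + 55.80·0.6519 + 313.8·0.003000 = 55.27 t
  Li2O: 65.94·0.07520 = 4.959 t
LOI: 65.94·0.01520 + 55.80·0.3481 + 80.89·0.3171 + 313.8·0.002000 + 38.73·0.002000 = 46.78 t
Glass mass = batch − LOI = 555.2 − 46.78 = 508.4 t (the oxide masses sum to this)
wt % = oxide mass / glass mass × 100

Glass mass = 508.4 t (batch 555.2 − LOI 46.78).
Composition: K2O 10.87%, ZnO 7.603%, SiO2 69.68%, Al2O3 10.87%, Li2O 0.9754%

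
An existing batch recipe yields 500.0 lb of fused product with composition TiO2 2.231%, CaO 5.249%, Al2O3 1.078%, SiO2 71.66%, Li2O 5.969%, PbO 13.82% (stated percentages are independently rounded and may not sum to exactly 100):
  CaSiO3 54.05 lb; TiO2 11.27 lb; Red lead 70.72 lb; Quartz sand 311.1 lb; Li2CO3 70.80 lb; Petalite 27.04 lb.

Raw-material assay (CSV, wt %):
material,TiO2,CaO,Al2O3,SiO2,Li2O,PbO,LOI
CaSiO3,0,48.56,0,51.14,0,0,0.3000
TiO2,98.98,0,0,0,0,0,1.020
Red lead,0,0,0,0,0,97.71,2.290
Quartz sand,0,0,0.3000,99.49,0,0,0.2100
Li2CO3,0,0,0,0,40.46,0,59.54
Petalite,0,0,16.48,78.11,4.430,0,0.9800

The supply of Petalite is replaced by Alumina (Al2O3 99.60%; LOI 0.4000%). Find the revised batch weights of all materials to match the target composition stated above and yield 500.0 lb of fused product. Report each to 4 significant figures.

Revised batch per 500.0 lb fused product:
  CaSiO3: 54.05 lb
  TiO2: 11.27 lb
  Red lead: 70.72 lb
  Quartz sand: 332.4 lb
  Li2CO3: 73.76 lb
  Alumina: 4.411 lb
Total batch = 546.6 lb; LOI loss = 46.53 lb

Intermediates are printed, with 4-significant-figure rounding, alongside each step. The whole derivation maintains exact precision throughout. Each reported number sees exactly one rounding — derived quantities are rebuilt from the batch weights per 500.0 lb of glass at full precision (the six compositions, net glass mass, totals, ignition loss, the yield), as given in the question or the answer.
Oxide mass targets, per 500.0 lb fused product:
  TiO2: 2.231% × 500.0 = 11.16 lb
  CaO: 5.249% × 500.0 = 26.24 lb
  Al2O3: 1.078% × 500.0 = 5.390 lb
  SiO2: 71.66% × 500.0 = 358.3 lb
  Li2O: 5.969% × 500.0 = 29.84 lb
  PbO: 13.82% × 500.0 = 69.10 lb
Sums-versus-targets review from the weights as reported, on the stated basis (oxide sums agree with the targets within answer rounding):
  TiO2: 11.27·0.9898 = 11.16 lb (target 11.16 lb)
  CaO: 54.05·0.4856 = 26.25 lb (target 26.24 lb)
  Al2O3: 332.4·0.003000 + 4.411·0.9960 = 5.391 lb (target 5.390 lb)
  SiO2: 54.05·0.5114 + 332.4·0.9949 = 358.3 lb (target 358.3 lb)
  Li2O: 73.76·0.4046 = 29.84 lb (target 29.84 lb)
  PbO: 70.72·0.9771 = 69.10 lb (target 69.10 lb)
Glass-mass sanity pass: total charge less LOI = 500.1 lb (targets for the oxides total 500.0 lb; against the stated basis, 500.0 lb — differing by rounding only).
Batch grand total — Σ batch = 546.6 lb; the LOI term Σ batch·LOI equals 46.53 lb; glass ÷ batch gives a yield of 91.49%.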